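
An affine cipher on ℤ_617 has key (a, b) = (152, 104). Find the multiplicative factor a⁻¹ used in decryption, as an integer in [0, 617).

548

gcd(617, 152) by repeated division:
617 = 4·152 + 9
152 = 16·9 + 8
9 = 1·8 + 1
8 = 8·1 + 0
Since gcd(152, 617) = 1, back-substitute to write 1 as a combination:
1 = 9 − 8
1 = −152 + 17·9
1 = 17·617 − 69·152
Thus 152·(-69) ≡ 1 (mod 617); reducing, -69 mod 617 = 548.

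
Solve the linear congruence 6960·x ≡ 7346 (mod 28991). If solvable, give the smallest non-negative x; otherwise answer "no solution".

First find gcd(6960, 28991):
28991 = 4×6960 + 1151
6960 = 6×1151 + 54
1151 = 21×54 + 17
54 = 3×17 + 3
17 = 5×3 + 2
3 = 1×2 + 1
2 = 2×1 + 0
gcd = 1, so a unique solution mod 28991 exists.
Back-substitute for the Bézout coefficients:
1 = 3 − 2
1 = −17 + 6·3
1 = 6·54 − 19·17
1 = −19·1151 + 405·54
1 = 405·6960 − 2449·1151
1 = −2449·28991 + 10201·6960
So 6960·(10201) ≡ 1 (mod 28991), giving 6960⁻¹ ≡ 10201.
x ≡ 6960⁻¹·7346 ≡ 10201·7346 ≡ 23802 (mod 28991).

23802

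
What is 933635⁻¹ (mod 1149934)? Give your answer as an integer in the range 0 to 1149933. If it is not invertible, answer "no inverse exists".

Extended Euclidean algorithm:
1149934 = 1*933635 + 216299
933635 = 4*216299 + 68439
216299 = 3*68439 + 10982
68439 = 6*10982 + 2547
10982 = 4*2547 + 794
2547 = 3*794 + 165
794 = 4*165 + 134
165 = 1*134 + 31
134 = 4*31 + 10
31 = 3*10 + 1
10 = 10*1 + 0
The gcd is 1. Working backward:
1 = 31 − 3·10
1 = −3·134 + 13·31
1 = 13·165 − 16·134
1 = −16·794 + 77·165
1 = 77·2547 − 247·794
1 = −247·10982 + 1065·2547
1 = 1065·68439 − 6637·10982
1 = −6637·216299 + 20976·68439
1 = 20976·933635 − 90541·216299
1 = −90541·1149934 + 111517·933635
So 933635·111517 ≡ 1 (mod 1149934).

111517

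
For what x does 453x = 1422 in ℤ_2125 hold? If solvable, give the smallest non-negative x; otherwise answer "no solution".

First find gcd(453, 2125):
2125 = 4×453 + 313
453 = 1×313 + 140
313 = 2×140 + 33
140 = 4×33 + 8
33 = 4×8 + 1
8 = 8×1 + 0
gcd = 1, so a unique solution mod 2125 exists.
Back-substitute for the Bézout coefficients:
1 = 33 − 4·8
1 = −4·140 + 17·33
1 = 17·313 − 38·140
1 = −38·453 + 55·313
1 = 55·2125 − 258·453
So 453·(-258) ≡ 1 (mod 2125), giving 453⁻¹ ≡ 1867.
x ≡ 453⁻¹·1422 ≡ 1867·1422 ≡ 749 (mod 2125).

749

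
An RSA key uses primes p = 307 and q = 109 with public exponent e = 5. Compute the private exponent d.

φ(n) = (p−1)(q−1) = 306·108 = 33048.
Need d with 5·d ≡ 1 (mod 33048). Apply the extended Euclidean algorithm:
33048 = 6609*5 + 3
5 = 1*3 + 2
3 = 1*2 + 1
2 = 2*1 + 0
Back-substitute:
1 = 3 − 2
1 = −5 + 2·3
1 = 2·33048 − 13219·5
So 5·(-13219) ≡ 1 (mod 33048), hence d ≡ -13219 ≡ 19829 (mod 33048).

19829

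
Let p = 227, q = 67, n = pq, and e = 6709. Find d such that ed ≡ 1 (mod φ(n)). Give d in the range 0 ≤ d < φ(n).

1165

φ(n) = (p−1)(q−1) = 226·66 = 14916.
Need d with 6709·d ≡ 1 (mod 14916). Apply the extended Euclidean algorithm:
14916 = 2×6709 + 1498
6709 = 4×1498 + 717
1498 = 2×717 + 64
717 = 11×64 + 13
64 = 4×13 + 12
13 = 1×12 + 1
12 = 12×1 + 0
Back-substitute:
1 = 13 − 12
1 = −64 + 5·13
1 = 5·717 − 56·64
1 = −56·1498 + 117·717
1 = 117·6709 − 524·1498
1 = −524·14916 + 1165·6709
So 6709·1165 ≡ 1 (mod 14916), hence d = 1165.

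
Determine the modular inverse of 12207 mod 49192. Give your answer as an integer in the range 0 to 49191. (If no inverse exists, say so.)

Euclidean algorithm on 49192, 12207:
49192 = 4·12207 + 364
12207 = 33·364 + 195
364 = 1·195 + 169
195 = 1·169 + 26
169 = 6·26 + 13
26 = 2·13 + 0
gcd(12207, 49192) = 13 ≠ 1, so 12207 has no multiplicative inverse modulo 49192.

no inverse exists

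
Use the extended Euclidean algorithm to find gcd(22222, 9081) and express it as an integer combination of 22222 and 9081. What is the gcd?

Repeated division:
22222 = 2×9081 + 4060
9081 = 2×4060 + 961
4060 = 4×961 + 216
961 = 4×216 + 97
216 = 2×97 + 22
97 = 4×22 + 9
22 = 2×9 + 4
9 = 2×4 + 1
4 = 4×1 + 0
gcd(22222, 9081) = 1.
Back-substituting:
1 = 9 − 2·4
1 = −2·22 + 5·9
1 = 5·97 − 22·22
1 = −22·216 + 49·97
1 = 49·961 − 218·216
1 = −218·4060 + 921·961
1 = 921·9081 − 2060·4060
1 = −2060·22222 + 5041·9081
So 1 = (-2060)·22222 + (5041)·9081.

1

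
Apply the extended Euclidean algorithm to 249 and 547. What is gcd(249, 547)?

Repeated division:
547 = 2×249 + 49
249 = 5×49 + 4
49 = 12×4 + 1
4 = 4×1 + 0
gcd(249, 547) = 1.
Back-substituting:
1 = 49 − 12·4
1 = −12·249 + 61·49
1 = 61·547 − 134·249
So 1 = (61)·547 + (-134)·249.

1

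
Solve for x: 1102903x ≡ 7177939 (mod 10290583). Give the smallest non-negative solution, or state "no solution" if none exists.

4813997

First find gcd(1102903, 10290583):
10290583 = 9×1102903 + 364456
1102903 = 3×364456 + 9535
364456 = 38×9535 + 2126
9535 = 4×2126 + 1031
2126 = 2×1031 + 64
1031 = 16×64 + 7
64 = 9×7 + 1
7 = 7×1 + 0
gcd = 1, so a unique solution mod 10290583 exists.
Back-substitute for the Bézout coefficients:
1 = 64 − 9·7
1 = −9·1031 + 145·64
1 = 145·2126 − 299·1031
1 = −299·9535 + 1341·2126
1 = 1341·364456 − 51257·9535
1 = −51257·1102903 + 155112·364456
1 = 155112·10290583 − 1447265·1102903
So 1102903·(-1447265) ≡ 1 (mod 10290583), giving 1102903⁻¹ ≡ 8843318.
x ≡ 1102903⁻¹·7177939 ≡ 8843318·7177939 ≡ 4813997 (mod 10290583).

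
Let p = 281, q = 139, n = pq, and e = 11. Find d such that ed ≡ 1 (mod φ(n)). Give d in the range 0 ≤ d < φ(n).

φ(n) = (p−1)(q−1) = 280·138 = 38640.
Need d with 11·d ≡ 1 (mod 38640). Apply the extended Euclidean algorithm:
38640 = 3512·11 + 8
11 = 1·8 + 3
8 = 2·3 + 2
3 = 1·2 + 1
2 = 2·1 + 0
Back-substitute:
1 = 3 − 2
1 = −8 + 3·3
1 = 3·11 − 4·8
1 = −4·38640 + 14051·11
So 11·14051 ≡ 1 (mod 38640), hence d = 14051.

14051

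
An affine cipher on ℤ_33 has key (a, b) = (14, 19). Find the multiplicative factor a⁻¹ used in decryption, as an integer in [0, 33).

26

Apply the Euclidean algorithm to 33 and 14:
33 = 2·14 + 5
14 = 2·5 + 4
5 = 1·4 + 1
4 = 4·1 + 0
gcd = 1, so the inverse exists. Back-substitute:
1 = 5 − 4
1 = −14 + 3·5
1 = 3·33 − 7·14
Hence 14⁻¹ ≡ -7 ≡ 26 (mod 33).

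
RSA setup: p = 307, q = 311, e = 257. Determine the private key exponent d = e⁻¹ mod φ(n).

7013

φ(n) = (p−1)(q−1) = 306·310 = 94860.
Need d with 257·d ≡ 1 (mod 94860). Apply the extended Euclidean algorithm:
94860 = 369×257 + 27
257 = 9×27 + 14
27 = 1×14 + 13
14 = 1×13 + 1
13 = 13×1 + 0
Back-substitute:
1 = 14 − 13
1 = −27 + 2·14
1 = 2·257 − 19·27
1 = −19·94860 + 7013·257
So 257·7013 ≡ 1 (mod 94860), hence d = 7013.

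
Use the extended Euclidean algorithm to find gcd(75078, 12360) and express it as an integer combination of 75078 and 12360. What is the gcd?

Repeated division:
75078 = 6×12360 + 918
12360 = 13×918 + 426
918 = 2×426 + 66
426 = 6×66 + 30
66 = 2×30 + 6
30 = 5×6 + 0
gcd(75078, 12360) = 6.
Express as a combination:
6 = 66 − 2·30
6 = −2·426 + 13·66
6 = 13·918 − 28·426
6 = −28·12360 + 377·918
6 = 377·75078 − 2290·12360
So 6 = (377)·75078 + (-2290)·12360.

6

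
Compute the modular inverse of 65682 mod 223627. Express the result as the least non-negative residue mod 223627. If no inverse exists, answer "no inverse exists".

133944

Run Euclid on (223627, 65682):
223627 = 3·65682 + 26581
65682 = 2·26581 + 12520
26581 = 2·12520 + 1541
12520 = 8·1541 + 192
1541 = 8·192 + 5
192 = 38·5 + 2
5 = 2·2 + 1
2 = 2·1 + 0
gcd = 1, so the inverse exists. Back-substitute:
1 = 5 − 2·2
1 = −2·192 + 77·5
1 = 77·1541 − 618·192
1 = −618·12520 + 5021·1541
1 = 5021·26581 − 10660·12520
1 = −10660·65682 + 26341·26581
1 = 26341·223627 − 89683·65682
Hence 65682⁻¹ ≡ -89683 ≡ 133944 (mod 223627).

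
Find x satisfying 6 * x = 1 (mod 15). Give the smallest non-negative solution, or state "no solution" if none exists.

no solution

gcd(6, 15):
15 = 2·6 + 3
6 = 2·3 + 0
gcd = 3, but 3 ∤ 1, so the congruence has no solution.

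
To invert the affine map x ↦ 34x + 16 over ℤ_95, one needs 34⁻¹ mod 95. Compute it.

14

Run Euclid on (95, 34):
95 = 2×34 + 27
34 = 1×27 + 7
27 = 3×7 + 6
7 = 1×6 + 1
6 = 6×1 + 0
Since gcd(34, 95) = 1, back-substitute to write 1 as a combination:
1 = 7 − 6
1 = −27 + 4·7
1 = 4·34 − 5·27
1 = −5·95 + 14·34
So 34·14 ≡ 1 (mod 95).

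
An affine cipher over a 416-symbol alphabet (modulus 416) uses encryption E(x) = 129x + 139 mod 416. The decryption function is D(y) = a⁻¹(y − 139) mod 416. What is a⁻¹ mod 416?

Extended Euclidean algorithm:
416 = 3·129 + 29
129 = 4·29 + 13
29 = 2·13 + 3
13 = 4·3 + 1
3 = 3·1 + 0
The gcd is 1. Working backward:
1 = 13 − 4·3
1 = −4·29 + 9·13
1 = 9·129 − 40·29
1 = −40·416 + 129·129
So 129·129 ≡ 1 (mod 416).

129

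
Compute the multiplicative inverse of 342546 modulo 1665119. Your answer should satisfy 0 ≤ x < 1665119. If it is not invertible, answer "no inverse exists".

814146

Run Euclid on (1665119, 342546):
1665119 = 4×342546 + 294935
342546 = 1×294935 + 47611
294935 = 6×47611 + 9269
47611 = 5×9269 + 1266
9269 = 7×1266 + 407
1266 = 3×407 + 45
407 = 9×45 + 2
45 = 22×2 + 1
2 = 2×1 + 0
gcd = 1, so the inverse exists. Back-substitute:
1 = 45 − 22·2
1 = −22·407 + 199·45
1 = 199·1266 − 619·407
1 = −619·9269 + 4532·1266
1 = 4532·47611 − 23279·9269
1 = −23279·294935 + 144206·47611
1 = 144206·342546 − 167485·294935
1 = −167485·1665119 + 814146·342546
So 342546·814146 ≡ 1 (mod 1665119).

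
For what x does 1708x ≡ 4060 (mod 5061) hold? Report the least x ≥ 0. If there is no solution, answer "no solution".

First find gcd(1708, 5061):
5061 = 2*1708 + 1645
1708 = 1*1645 + 63
1645 = 26*63 + 7
63 = 9*7 + 0
gcd = 7 and 7 | 4060, so solutions exist. Divide through by 7: 244x ≡ 580 (mod 723).
Now find 244⁻¹ mod 723:
723 = 2*244 + 235
244 = 1*235 + 9
235 = 26*9 + 1
9 = 9*1 + 0
Back-substitute:
1 = 235 − 26·9
1 = −26·244 + 27·235
1 = 27·723 − 80·244
So 244·(-80) ≡ 1 (mod 723), i.e. 244⁻¹ ≡ 643.
Then x ≡ 643·580 ≡ 595 (mod 723); the smallest non-negative solution is x = 595.

595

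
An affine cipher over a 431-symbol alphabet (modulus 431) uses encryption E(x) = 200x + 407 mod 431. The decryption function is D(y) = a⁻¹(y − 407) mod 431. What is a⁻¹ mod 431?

Extended Euclidean algorithm:
431 = 2*200 + 31
200 = 6*31 + 14
31 = 2*14 + 3
14 = 4*3 + 2
3 = 1*2 + 1
2 = 2*1 + 0
The gcd is 1. Working backward:
1 = 3 − 2
1 = −14 + 5·3
1 = 5·31 − 11·14
1 = −11·200 + 71·31
1 = 71·431 − 153·200
Hence 200⁻¹ ≡ -153 ≡ 278 (mod 431).

278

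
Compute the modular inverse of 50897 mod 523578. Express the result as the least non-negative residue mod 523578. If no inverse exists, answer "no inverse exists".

no inverse exists

Euclidean algorithm on 523578, 50897:
523578 = 10×50897 + 14608
50897 = 3×14608 + 7073
14608 = 2×7073 + 462
7073 = 15×462 + 143
462 = 3×143 + 33
143 = 4×33 + 11
33 = 3×11 + 0
The gcd is 11, not 1, hence no inverse exists.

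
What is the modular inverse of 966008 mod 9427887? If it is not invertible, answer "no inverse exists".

gcd(9427887, 966008) by repeated division:
9427887 = 9×966008 + 733815
966008 = 1×733815 + 232193
733815 = 3×232193 + 37236
232193 = 6×37236 + 8777
37236 = 4×8777 + 2128
8777 = 4×2128 + 265
2128 = 8×265 + 8
265 = 33×8 + 1
8 = 8×1 + 0
The gcd is 1. Working backward:
1 = 265 − 33·8
1 = −33·2128 + 265·265
1 = 265·8777 − 1093·2128
1 = −1093·37236 + 4637·8777
1 = 4637·232193 − 28915·37236
1 = −28915·733815 + 91382·232193
1 = 91382·966008 − 120297·733815
1 = −120297·9427887 + 1174055·966008
So 966008·1174055 ≡ 1 (mod 9427887).

1174055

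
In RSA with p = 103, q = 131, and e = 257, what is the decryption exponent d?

11093

φ(n) = (p−1)(q−1) = 102·130 = 13260.
Need d with 257·d ≡ 1 (mod 13260). Apply the extended Euclidean algorithm:
13260 = 51*257 + 153
257 = 1*153 + 104
153 = 1*104 + 49
104 = 2*49 + 6
49 = 8*6 + 1
6 = 6*1 + 0
Back-substitute:
1 = 49 − 8·6
1 = −8·104 + 17·49
1 = 17·153 − 25·104
1 = −25·257 + 42·153
1 = 42·13260 − 2167·257
So 257·(-2167) ≡ 1 (mod 13260), hence d ≡ -2167 ≡ 11093 (mod 13260).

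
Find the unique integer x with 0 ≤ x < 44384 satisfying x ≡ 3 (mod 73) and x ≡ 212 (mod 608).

Write x = 3 + 73·k. Then 73·k ≡ 212 − 3 ≡ 209 (mod 608).
Need 73⁻¹ mod 608. Extended Euclid on (608, 73):
608 = 8×73 + 24
73 = 3×24 + 1
24 = 24×1 + 0
Back-substitute:
1 = 73 − 3·24
1 = −3·608 + 25·73
73⁻¹ ≡ 25 (mod 608), so k ≡ 25·209 ≡ 361 (mod 608).
x = 3 + 73·361 = 26356.

26356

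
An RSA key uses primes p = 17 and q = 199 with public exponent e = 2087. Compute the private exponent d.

φ(n) = (p−1)(q−1) = 16·198 = 3168.
Need d with 2087·d ≡ 1 (mod 3168). Apply the extended Euclidean algorithm:
3168 = 1·2087 + 1081
2087 = 1·1081 + 1006
1081 = 1·1006 + 75
1006 = 13·75 + 31
75 = 2·31 + 13
31 = 2·13 + 5
13 = 2·5 + 3
5 = 1·3 + 2
3 = 1·2 + 1
2 = 2·1 + 0
Back-substitute:
1 = 3 − 2
1 = −5 + 2·3
1 = 2·13 − 5·5
1 = −5·31 + 12·13
1 = 12·75 − 29·31
1 = −29·1006 + 389·75
1 = 389·1081 − 418·1006
1 = −418·2087 + 807·1081
1 = 807·3168 − 1225·2087
So 2087·(-1225) ≡ 1 (mod 3168), hence d ≡ -1225 ≡ 1943 (mod 3168).

1943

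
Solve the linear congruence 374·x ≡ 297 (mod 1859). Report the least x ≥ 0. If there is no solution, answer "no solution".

First find gcd(374, 1859):
1859 = 4·374 + 363
374 = 1·363 + 11
363 = 33·11 + 0
gcd = 11 and 11 | 297, so solutions exist. Divide through by 11: 34x ≡ 27 (mod 169).
Now find 34⁻¹ mod 169:
169 = 4*34 + 33
34 = 1*33 + 1
33 = 33*1 + 0
Back-substitute:
1 = 34 − 33
1 = −169 + 5·34
So 34⁻¹ ≡ 5 (mod 169).
Then x ≡ 5·27 ≡ 135 (mod 169); the smallest non-negative solution is x = 135.

135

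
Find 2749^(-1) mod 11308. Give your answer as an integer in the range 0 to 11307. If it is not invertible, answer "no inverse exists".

Run Euclid on (11308, 2749):
11308 = 4*2749 + 312
2749 = 8*312 + 253
312 = 1*253 + 59
253 = 4*59 + 17
59 = 3*17 + 8
17 = 2*8 + 1
8 = 8*1 + 0
The gcd is 1. Working backward:
1 = 17 − 2·8
1 = −2·59 + 7·17
1 = 7·253 − 30·59
1 = −30·312 + 37·253
1 = 37·2749 − 326·312
1 = −326·11308 + 1341·2749
So 2749·1341 ≡ 1 (mod 11308).

1341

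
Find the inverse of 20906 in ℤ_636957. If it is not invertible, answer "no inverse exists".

146519

Run Euclid on (636957, 20906):
636957 = 30×20906 + 9777
20906 = 2×9777 + 1352
9777 = 7×1352 + 313
1352 = 4×313 + 100
313 = 3×100 + 13
100 = 7×13 + 9
13 = 1×9 + 4
9 = 2×4 + 1
4 = 4×1 + 0
gcd = 1, so the inverse exists. Back-substitute:
1 = 9 − 2·4
1 = −2·13 + 3·9
1 = 3·100 − 23·13
1 = −23·313 + 72·100
1 = 72·1352 − 311·313
1 = −311·9777 + 2249·1352
1 = 2249·20906 − 4809·9777
1 = −4809·636957 + 146519·20906
So 20906·146519 ≡ 1 (mod 636957).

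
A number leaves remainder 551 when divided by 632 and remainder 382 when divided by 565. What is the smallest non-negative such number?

Write x = 551 + 632·k. Then 632·k ≡ 382 − 551 ≡ 396 (mod 565).
Need 632⁻¹ mod 565. Extended Euclid on (565, 67):
565 = 8·67 + 29
67 = 2·29 + 9
29 = 3·9 + 2
9 = 4·2 + 1
2 = 2·1 + 0
Back-substitute:
1 = 9 − 4·2
1 = −4·29 + 13·9
1 = 13·67 − 30·29
1 = −30·565 + 253·67
632⁻¹ ≡ 253 (mod 565), so k ≡ 253·396 ≡ 183 (mod 565).
x = 551 + 632·183 = 116207.

116207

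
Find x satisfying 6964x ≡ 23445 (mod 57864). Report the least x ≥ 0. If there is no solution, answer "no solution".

gcd(6964, 57864):
57864 = 8*6964 + 2152
6964 = 3*2152 + 508
2152 = 4*508 + 120
508 = 4*120 + 28
120 = 4*28 + 8
28 = 3*8 + 4
8 = 2*4 + 0
gcd = 4, but 4 ∤ 23445, so the congruence has no solution.

no solution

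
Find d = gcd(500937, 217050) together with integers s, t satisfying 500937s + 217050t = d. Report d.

3

Repeated division:
500937 = 2*217050 + 66837
217050 = 3*66837 + 16539
66837 = 4*16539 + 681
16539 = 24*681 + 195
681 = 3*195 + 96
195 = 2*96 + 3
96 = 32*3 + 0
gcd(500937, 217050) = 3.
Back-substituting:
3 = 195 − 2·96
3 = −2·681 + 7·195
3 = 7·16539 − 170·681
3 = −170·66837 + 687·16539
3 = 687·217050 − 2231·66837
3 = −2231·500937 + 5149·217050
So 3 = (-2231)·500937 + (5149)·217050.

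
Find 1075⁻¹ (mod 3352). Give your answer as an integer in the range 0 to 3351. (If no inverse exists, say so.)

Run Euclid on (3352, 1075):
3352 = 3×1075 + 127
1075 = 8×127 + 59
127 = 2×59 + 9
59 = 6×9 + 5
9 = 1×5 + 4
5 = 1×4 + 1
4 = 4×1 + 0
gcd = 1, so the inverse exists. Back-substitute:
1 = 5 − 4
1 = −9 + 2·5
1 = 2·59 − 13·9
1 = −13·127 + 28·59
1 = 28·1075 − 237·127
1 = −237·3352 + 739·1075
So 1075·739 ≡ 1 (mod 3352).

739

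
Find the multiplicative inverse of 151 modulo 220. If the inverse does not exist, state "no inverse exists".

51

gcd(220, 151) by repeated division:
220 = 1·151 + 69
151 = 2·69 + 13
69 = 5·13 + 4
13 = 3·4 + 1
4 = 4·1 + 0
gcd = 1, so the inverse exists. Back-substitute:
1 = 13 − 3·4
1 = −3·69 + 16·13
1 = 16·151 − 35·69
1 = −35·220 + 51·151
So 151·51 ≡ 1 (mod 220).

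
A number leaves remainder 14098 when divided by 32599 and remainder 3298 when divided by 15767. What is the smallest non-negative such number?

Write x = 14098 + 32599·k. Then 32599·k ≡ 3298 − 14098 ≡ 4967 (mod 15767).
Need 32599⁻¹ mod 15767. Extended Euclid on (15767, 1065):
15767 = 14×1065 + 857
1065 = 1×857 + 208
857 = 4×208 + 25
208 = 8×25 + 8
25 = 3×8 + 1
8 = 8×1 + 0
Back-substitute:
1 = 25 − 3·8
1 = −3·208 + 25·25
1 = 25·857 − 103·208
1 = −103·1065 + 128·857
1 = 128·15767 − 1895·1065
32599⁻¹ ≡ 13872 (mod 15767), so k ≡ 13872·4967 ≡ 434 (mod 15767).
x = 14098 + 32599·434 = 14162064.

14162064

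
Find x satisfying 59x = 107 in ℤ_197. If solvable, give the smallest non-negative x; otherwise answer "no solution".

First find gcd(59, 197):
197 = 3*59 + 20
59 = 2*20 + 19
20 = 1*19 + 1
19 = 19*1 + 0
gcd = 1, so a unique solution mod 197 exists.
Back-substitute for the Bézout coefficients:
1 = 20 − 19
1 = −59 + 3·20
1 = 3·197 − 10·59
So 59·(-10) ≡ 1 (mod 197), giving 59⁻¹ ≡ 187.
x ≡ 59⁻¹·107 ≡ 187·107 ≡ 112 (mod 197).

112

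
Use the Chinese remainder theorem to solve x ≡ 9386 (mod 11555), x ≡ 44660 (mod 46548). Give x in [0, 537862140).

Write x = 9386 + 11555·k. Then 11555·k ≡ 44660 − 9386 ≡ 35274 (mod 46548).
Need 11555⁻¹ mod 46548. Extended Euclid on (46548, 11555):
46548 = 4·11555 + 328
11555 = 35·328 + 75
328 = 4·75 + 28
75 = 2·28 + 19
28 = 1·19 + 9
19 = 2·9 + 1
9 = 9·1 + 0
Back-substitute:
1 = 19 − 2·9
1 = −2·28 + 3·19
1 = 3·75 − 8·28
1 = −8·328 + 35·75
1 = 35·11555 − 1233·328
1 = −1233·46548 + 4967·11555
11555⁻¹ ≡ 4967 (mod 46548), so k ≡ 4967·35274 ≡ 45834 (mod 46548).
x = 9386 + 11555·45834 = 529621256.

529621256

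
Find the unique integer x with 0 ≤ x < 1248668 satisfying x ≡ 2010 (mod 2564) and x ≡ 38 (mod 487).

553270

Write x = 2010 + 2564·k. Then 2564·k ≡ 38 − 2010 ≡ 463 (mod 487).
Need 2564⁻¹ mod 487. Extended Euclid on (487, 129):
487 = 3·129 + 100
129 = 1·100 + 29
100 = 3·29 + 13
29 = 2·13 + 3
13 = 4·3 + 1
3 = 3·1 + 0
Back-substitute:
1 = 13 − 4·3
1 = −4·29 + 9·13
1 = 9·100 − 31·29
1 = −31·129 + 40·100
1 = 40·487 − 151·129
2564⁻¹ ≡ 336 (mod 487), so k ≡ 336·463 ≡ 215 (mod 487).
x = 2010 + 2564·215 = 553270.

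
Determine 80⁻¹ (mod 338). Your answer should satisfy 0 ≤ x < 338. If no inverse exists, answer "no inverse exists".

Compute gcd(80, 338):
338 = 4×80 + 18
80 = 4×18 + 8
18 = 2×8 + 2
8 = 4×2 + 0
The gcd is 2, not 1, hence no inverse exists.

no inverse exists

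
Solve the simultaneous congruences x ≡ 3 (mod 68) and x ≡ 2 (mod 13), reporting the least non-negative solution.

Write x = 3 + 68·k. Then 68·k ≡ 2 − 3 ≡ 12 (mod 13).
Need 68⁻¹ mod 13. Extended Euclid on (13, 3):
13 = 4·3 + 1
3 = 3·1 + 0
Back-substitute:
1 = 13 − 4·3
68⁻¹ ≡ 9 (mod 13), so k ≡ 9·12 ≡ 4 (mod 13).
x = 3 + 68·4 = 275.

275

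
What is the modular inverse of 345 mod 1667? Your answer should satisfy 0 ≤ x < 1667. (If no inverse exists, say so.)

1121

Apply the Euclidean algorithm to 1667 and 345:
1667 = 4·345 + 287
345 = 1·287 + 58
287 = 4·58 + 55
58 = 1·55 + 3
55 = 18·3 + 1
3 = 3·1 + 0
The gcd is 1. Working backward:
1 = 55 − 18·3
1 = −18·58 + 19·55
1 = 19·287 − 94·58
1 = −94·345 + 113·287
1 = 113·1667 − 546·345
Hence 345⁻¹ ≡ -546 ≡ 1121 (mod 1667).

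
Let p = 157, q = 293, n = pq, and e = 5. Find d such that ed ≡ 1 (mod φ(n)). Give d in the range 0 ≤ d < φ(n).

18221

φ(n) = (p−1)(q−1) = 156·292 = 45552.
Need d with 5·d ≡ 1 (mod 45552). Apply the extended Euclidean algorithm:
45552 = 9110×5 + 2
5 = 2×2 + 1
2 = 2×1 + 0
Back-substitute:
1 = 5 − 2·2
1 = −2·45552 + 18221·5
So 5·18221 ≡ 1 (mod 45552), hence d = 18221.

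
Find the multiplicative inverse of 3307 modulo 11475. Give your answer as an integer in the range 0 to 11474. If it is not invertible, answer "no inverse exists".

Extended Euclidean algorithm:
11475 = 3·3307 + 1554
3307 = 2·1554 + 199
1554 = 7·199 + 161
199 = 1·161 + 38
161 = 4·38 + 9
38 = 4·9 + 2
9 = 4·2 + 1
2 = 2·1 + 0
gcd = 1, so the inverse exists. Back-substitute:
1 = 9 − 4·2
1 = −4·38 + 17·9
1 = 17·161 − 72·38
1 = −72·199 + 89·161
1 = 89·1554 − 695·199
1 = −695·3307 + 1479·1554
1 = 1479·11475 − 5132·3307
Thus 3307·(-5132) ≡ 1 (mod 11475); reducing, -5132 mod 11475 = 6343.

6343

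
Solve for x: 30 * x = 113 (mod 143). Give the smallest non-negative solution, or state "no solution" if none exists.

142

First find gcd(30, 143):
143 = 4*30 + 23
30 = 1*23 + 7
23 = 3*7 + 2
7 = 3*2 + 1
2 = 2*1 + 0
gcd = 1, so a unique solution mod 143 exists.
Back-substitute for the Bézout coefficients:
1 = 7 − 3·2
1 = −3·23 + 10·7
1 = 10·30 − 13·23
1 = −13·143 + 62·30
So 30·(62) ≡ 1 (mod 143), giving 30⁻¹ ≡ 62.
x ≡ 30⁻¹·113 ≡ 62·113 ≡ 142 (mod 143).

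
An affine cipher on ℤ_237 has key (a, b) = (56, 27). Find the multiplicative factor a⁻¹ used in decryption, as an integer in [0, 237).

182

gcd(237, 56) by repeated division:
237 = 4*56 + 13
56 = 4*13 + 4
13 = 3*4 + 1
4 = 4*1 + 0
gcd = 1, so the inverse exists. Back-substitute:
1 = 13 − 3·4
1 = −3·56 + 13·13
1 = 13·237 − 55·56
Hence 56⁻¹ ≡ -55 ≡ 182 (mod 237).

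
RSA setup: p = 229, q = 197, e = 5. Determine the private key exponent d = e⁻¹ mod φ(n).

φ(n) = (p−1)(q−1) = 228·196 = 44688.
Need d with 5·d ≡ 1 (mod 44688). Apply the extended Euclidean algorithm:
44688 = 8937*5 + 3
5 = 1*3 + 2
3 = 1*2 + 1
2 = 2*1 + 0
Back-substitute:
1 = 3 − 2
1 = −5 + 2·3
1 = 2·44688 − 17875·5
So 5·(-17875) ≡ 1 (mod 44688), hence d ≡ -17875 ≡ 26813 (mod 44688).

26813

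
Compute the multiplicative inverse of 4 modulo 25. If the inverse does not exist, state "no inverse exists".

gcd(25, 4) by repeated division:
25 = 6·4 + 1
4 = 4·1 + 0
gcd = 1, so the inverse exists. Back-substitute:
1 = 25 − 6·4
So 4·(-6) ≡ 1 (mod 25), and -6 ≡ 19 (mod 25).

19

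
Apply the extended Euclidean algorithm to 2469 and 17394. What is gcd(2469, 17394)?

Repeated division:
17394 = 7*2469 + 111
2469 = 22*111 + 27
111 = 4*27 + 3
27 = 9*3 + 0
gcd(2469, 17394) = 3.
Working backward:
3 = 111 − 4·27
3 = −4·2469 + 89·111
3 = 89·17394 − 627·2469
So 3 = (89)·17394 + (-627)·2469.

3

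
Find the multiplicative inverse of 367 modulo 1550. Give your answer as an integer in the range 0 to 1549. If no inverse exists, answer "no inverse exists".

1153

Run Euclid on (1550, 367):
1550 = 4×367 + 82
367 = 4×82 + 39
82 = 2×39 + 4
39 = 9×4 + 3
4 = 1×3 + 1
3 = 3×1 + 0
The gcd is 1. Working backward:
1 = 4 − 3
1 = −39 + 10·4
1 = 10·82 − 21·39
1 = −21·367 + 94·82
1 = 94·1550 − 397·367
Thus 367·(-397) ≡ 1 (mod 1550); reducing, -397 mod 1550 = 1153.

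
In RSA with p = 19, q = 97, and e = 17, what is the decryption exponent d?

φ(n) = (p−1)(q−1) = 18·96 = 1728.
Need d with 17·d ≡ 1 (mod 1728). Apply the extended Euclidean algorithm:
1728 = 101×17 + 11
17 = 1×11 + 6
11 = 1×6 + 5
6 = 1×5 + 1
5 = 5×1 + 0
Back-substitute:
1 = 6 − 5
1 = −11 + 2·6
1 = 2·17 − 3·11
1 = −3·1728 + 305·17
So 17·305 ≡ 1 (mod 1728), hence d = 305.

305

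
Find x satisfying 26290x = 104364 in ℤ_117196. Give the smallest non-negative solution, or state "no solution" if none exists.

First find gcd(26290, 117196):
117196 = 4×26290 + 12036
26290 = 2×12036 + 2218
12036 = 5×2218 + 946
2218 = 2×946 + 326
946 = 2×326 + 294
326 = 1×294 + 32
294 = 9×32 + 6
32 = 5×6 + 2
6 = 3×2 + 0
gcd = 2 and 2 | 104364, so solutions exist. Divide through by 2: 13145x ≡ 52182 (mod 58598).
Now find 13145⁻¹ mod 58598:
58598 = 4×13145 + 6018
13145 = 2×6018 + 1109
6018 = 5×1109 + 473
1109 = 2×473 + 163
473 = 2×163 + 147
163 = 1×147 + 16
147 = 9×16 + 3
16 = 5×3 + 1
3 = 3×1 + 0
Back-substitute:
1 = 16 − 5·3
1 = −5·147 + 46·16
1 = 46·163 − 51·147
1 = −51·473 + 148·163
1 = 148·1109 − 347·473
1 = −347·6018 + 1883·1109
1 = 1883·13145 − 4113·6018
1 = −4113·58598 + 18335·13145
So 13145⁻¹ ≡ 18335 (mod 58598).
Then x ≡ 18335·52182 ≡ 27424 (mod 58598); the smallest non-negative solution is x = 27424.

27424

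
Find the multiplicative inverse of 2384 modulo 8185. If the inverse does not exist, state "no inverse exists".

4144

Extended Euclidean algorithm:
8185 = 3·2384 + 1033
2384 = 2·1033 + 318
1033 = 3·318 + 79
318 = 4·79 + 2
79 = 39·2 + 1
2 = 2·1 + 0
The gcd is 1. Working backward:
1 = 79 − 39·2
1 = −39·318 + 157·79
1 = 157·1033 − 510·318
1 = −510·2384 + 1177·1033
1 = 1177·8185 − 4041·2384
Hence 2384⁻¹ ≡ -4041 ≡ 4144 (mod 8185).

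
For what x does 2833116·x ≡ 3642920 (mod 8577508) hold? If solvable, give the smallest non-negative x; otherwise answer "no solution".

1906095

First find gcd(2833116, 8577508):
8577508 = 3·2833116 + 78160
2833116 = 36·78160 + 19356
78160 = 4·19356 + 736
19356 = 26·736 + 220
736 = 3·220 + 76
220 = 2·76 + 68
76 = 1·68 + 8
68 = 8·8 + 4
8 = 2·4 + 0
gcd = 4 and 4 | 3642920, so solutions exist. Divide through by 4: 708279x ≡ 910730 (mod 2144377).
Now find 708279⁻¹ mod 2144377:
2144377 = 3*708279 + 19540
708279 = 36*19540 + 4839
19540 = 4*4839 + 184
4839 = 26*184 + 55
184 = 3*55 + 19
55 = 2*19 + 17
19 = 1*17 + 2
17 = 8*2 + 1
2 = 2*1 + 0
Back-substitute:
1 = 17 − 8·2
1 = −8·19 + 9·17
1 = 9·55 − 26·19
1 = −26·184 + 87·55
1 = 87·4839 − 2288·184
1 = −2288·19540 + 9239·4839
1 = 9239·708279 − 334892·19540
1 = −334892·2144377 + 1013915·708279
So 708279⁻¹ ≡ 1013915 (mod 2144377).
Then x ≡ 1013915·910730 ≡ 1906095 (mod 2144377); the smallest non-negative solution is x = 1906095.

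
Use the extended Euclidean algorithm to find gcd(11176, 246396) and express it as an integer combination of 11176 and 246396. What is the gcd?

Repeated division:
246396 = 22·11176 + 524
11176 = 21·524 + 172
524 = 3·172 + 8
172 = 21·8 + 4
8 = 2·4 + 0
gcd(11176, 246396) = 4.
Working backward:
4 = 172 − 21·8
4 = −21·524 + 64·172
4 = 64·11176 − 1365·524
4 = −1365·246396 + 30094·11176
So 4 = (-1365)·246396 + (30094)·11176.

4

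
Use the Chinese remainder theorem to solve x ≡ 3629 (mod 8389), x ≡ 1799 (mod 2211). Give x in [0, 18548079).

7578896

Write x = 3629 + 8389·k. Then 8389·k ≡ 1799 − 3629 ≡ 381 (mod 2211).
Need 8389⁻¹ mod 2211. Extended Euclid on (2211, 1756):
2211 = 1×1756 + 455
1756 = 3×455 + 391
455 = 1×391 + 64
391 = 6×64 + 7
64 = 9×7 + 1
7 = 7×1 + 0
Back-substitute:
1 = 64 − 9·7
1 = −9·391 + 55·64
1 = 55·455 − 64·391
1 = −64·1756 + 247·455
1 = 247·2211 − 311·1756
8389⁻¹ ≡ 1900 (mod 2211), so k ≡ 1900·381 ≡ 903 (mod 2211).
x = 3629 + 8389·903 = 7578896.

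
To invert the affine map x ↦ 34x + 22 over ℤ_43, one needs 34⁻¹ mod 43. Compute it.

Apply the Euclidean algorithm to 43 and 34:
43 = 1·34 + 9
34 = 3·9 + 7
9 = 1·7 + 2
7 = 3·2 + 1
2 = 2·1 + 0
Since gcd(34, 43) = 1, back-substitute to write 1 as a combination:
1 = 7 − 3·2
1 = −3·9 + 4·7
1 = 4·34 − 15·9
1 = −15·43 + 19·34
So 34·19 ≡ 1 (mod 43).

19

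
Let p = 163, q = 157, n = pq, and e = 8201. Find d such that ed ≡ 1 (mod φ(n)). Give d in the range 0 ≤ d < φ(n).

φ(n) = (p−1)(q−1) = 162·156 = 25272.
Need d with 8201·d ≡ 1 (mod 25272). Apply the extended Euclidean algorithm:
25272 = 3*8201 + 669
8201 = 12*669 + 173
669 = 3*173 + 150
173 = 1*150 + 23
150 = 6*23 + 12
23 = 1*12 + 11
12 = 1*11 + 1
11 = 11*1 + 0
Back-substitute:
1 = 12 − 11
1 = −23 + 2·12
1 = 2·150 − 13·23
1 = −13·173 + 15·150
1 = 15·669 − 58·173
1 = −58·8201 + 711·669
1 = 711·25272 − 2191·8201
So 8201·(-2191) ≡ 1 (mod 25272), hence d ≡ -2191 ≡ 23081 (mod 25272).

23081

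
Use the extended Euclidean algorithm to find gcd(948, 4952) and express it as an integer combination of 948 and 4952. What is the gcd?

Euclidean algorithm:
4952 = 5×948 + 212
948 = 4×212 + 100
212 = 2×100 + 12
100 = 8×12 + 4
12 = 3×4 + 0
gcd(948, 4952) = 4.
Working backward:
4 = 100 − 8·12
4 = −8·212 + 17·100
4 = 17·948 − 76·212
4 = −76·4952 + 397·948
So 4 = (-76)·4952 + (397)·948.

4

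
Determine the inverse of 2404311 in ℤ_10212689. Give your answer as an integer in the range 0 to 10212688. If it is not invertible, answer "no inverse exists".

Extended Euclidean algorithm:
10212689 = 4*2404311 + 595445
2404311 = 4*595445 + 22531
595445 = 26*22531 + 9639
22531 = 2*9639 + 3253
9639 = 2*3253 + 3133
3253 = 1*3133 + 120
3133 = 26*120 + 13
120 = 9*13 + 3
13 = 4*3 + 1
3 = 3*1 + 0
The gcd is 1. Working backward:
1 = 13 − 4·3
1 = −4·120 + 37·13
1 = 37·3133 − 966·120
1 = −966·3253 + 1003·3133
1 = 1003·9639 − 2972·3253
1 = −2972·22531 + 6947·9639
1 = 6947·595445 − 183594·22531
1 = −183594·2404311 + 741323·595445
1 = 741323·10212689 − 3148886·2404311
So 2404311·(-3148886) ≡ 1 (mod 10212689), and -3148886 ≡ 7063803 (mod 10212689).

7063803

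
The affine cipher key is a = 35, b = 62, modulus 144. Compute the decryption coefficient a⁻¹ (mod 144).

Apply the Euclidean algorithm to 144 and 35:
144 = 4·35 + 4
35 = 8·4 + 3
4 = 1·3 + 1
3 = 3·1 + 0
gcd = 1, so the inverse exists. Back-substitute:
1 = 4 − 3
1 = −35 + 9·4
1 = 9·144 − 37·35
So 35·(-37) ≡ 1 (mod 144), and -37 ≡ 107 (mod 144).

107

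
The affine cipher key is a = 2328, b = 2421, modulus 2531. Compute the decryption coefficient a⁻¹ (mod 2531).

gcd(2531, 2328) by repeated division:
2531 = 1×2328 + 203
2328 = 11×203 + 95
203 = 2×95 + 13
95 = 7×13 + 4
13 = 3×4 + 1
4 = 4×1 + 0
gcd = 1, so the inverse exists. Back-substitute:
1 = 13 − 3·4
1 = −3·95 + 22·13
1 = 22·203 − 47·95
1 = −47·2328 + 539·203
1 = 539·2531 − 586·2328
So 2328·(-586) ≡ 1 (mod 2531), and -586 ≡ 1945 (mod 2531).

1945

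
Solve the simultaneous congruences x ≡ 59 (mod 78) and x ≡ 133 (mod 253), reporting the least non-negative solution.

Write x = 59 + 78·k. Then 78·k ≡ 133 − 59 ≡ 74 (mod 253).
Need 78⁻¹ mod 253. Extended Euclid on (253, 78):
253 = 3·78 + 19
78 = 4·19 + 2
19 = 9·2 + 1
2 = 2·1 + 0
Back-substitute:
1 = 19 − 9·2
1 = −9·78 + 37·19
1 = 37·253 − 120·78
78⁻¹ ≡ 133 (mod 253), so k ≡ 133·74 ≡ 228 (mod 253).
x = 59 + 78·228 = 17843.

17843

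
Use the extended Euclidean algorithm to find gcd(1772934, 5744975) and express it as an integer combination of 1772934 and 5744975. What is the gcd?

Repeated division:
5744975 = 3*1772934 + 426173
1772934 = 4*426173 + 68242
426173 = 6*68242 + 16721
68242 = 4*16721 + 1358
16721 = 12*1358 + 425
1358 = 3*425 + 83
425 = 5*83 + 10
83 = 8*10 + 3
10 = 3*3 + 1
3 = 3*1 + 0
gcd(1772934, 5744975) = 1.
Back-substituting:
1 = 10 − 3·3
1 = −3·83 + 25·10
1 = 25·425 − 128·83
1 = −128·1358 + 409·425
1 = 409·16721 − 5036·1358
1 = −5036·68242 + 20553·16721
1 = 20553·426173 − 128354·68242
1 = −128354·1772934 + 533969·426173
1 = 533969·5744975 − 1730261·1772934
So 1 = (533969)·5744975 + (-1730261)·1772934.

1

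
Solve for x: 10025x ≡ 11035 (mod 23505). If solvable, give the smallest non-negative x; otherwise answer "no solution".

395

First find gcd(10025, 23505):
23505 = 2·10025 + 3455
10025 = 2·3455 + 3115
3455 = 1·3115 + 340
3115 = 9·340 + 55
340 = 6·55 + 10
55 = 5·10 + 5
10 = 2·5 + 0
gcd = 5 and 5 | 11035, so solutions exist. Divide through by 5: 2005x ≡ 2207 (mod 4701).
Now find 2005⁻¹ mod 4701:
4701 = 2·2005 + 691
2005 = 2·691 + 623
691 = 1·623 + 68
623 = 9·68 + 11
68 = 6·11 + 2
11 = 5·2 + 1
2 = 2·1 + 0
Back-substitute:
1 = 11 − 5·2
1 = −5·68 + 31·11
1 = 31·623 − 284·68
1 = −284·691 + 315·623
1 = 315·2005 − 914·691
1 = −914·4701 + 2143·2005
So 2005⁻¹ ≡ 2143 (mod 4701).
Then x ≡ 2143·2207 ≡ 395 (mod 4701); the smallest non-negative solution is x = 395.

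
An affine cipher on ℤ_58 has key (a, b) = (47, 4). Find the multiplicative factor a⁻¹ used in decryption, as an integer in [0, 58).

Run Euclid on (58, 47):
58 = 1*47 + 11
47 = 4*11 + 3
11 = 3*3 + 2
3 = 1*2 + 1
2 = 2*1 + 0
gcd = 1, so the inverse exists. Back-substitute:
1 = 3 − 2
1 = −11 + 4·3
1 = 4·47 − 17·11
1 = −17·58 + 21·47
So 47·21 ≡ 1 (mod 58).

21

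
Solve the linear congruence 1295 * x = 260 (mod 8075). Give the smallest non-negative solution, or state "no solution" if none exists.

First find gcd(1295, 8075):
8075 = 6·1295 + 305
1295 = 4·305 + 75
305 = 4·75 + 5
75 = 15·5 + 0
gcd = 5 and 5 | 260, so solutions exist. Divide through by 5: 259x ≡ 52 (mod 1615).
Now find 259⁻¹ mod 1615:
1615 = 6×259 + 61
259 = 4×61 + 15
61 = 4×15 + 1
15 = 15×1 + 0
Back-substitute:
1 = 61 − 4·15
1 = −4·259 + 17·61
1 = 17·1615 − 106·259
So 259·(-106) ≡ 1 (mod 1615), i.e. 259⁻¹ ≡ 1509.
Then x ≡ 1509·52 ≡ 948 (mod 1615); the smallest non-negative solution is x = 948.

948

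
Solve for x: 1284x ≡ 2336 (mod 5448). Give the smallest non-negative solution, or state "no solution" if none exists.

no solution

gcd(1284, 5448):
5448 = 4·1284 + 312
1284 = 4·312 + 36
312 = 8·36 + 24
36 = 1·24 + 12
24 = 2·12 + 0
gcd = 12, but 12 ∤ 2336, so the congruence has no solution.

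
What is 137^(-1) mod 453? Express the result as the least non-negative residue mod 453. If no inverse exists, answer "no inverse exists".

248

Extended Euclidean algorithm:
453 = 3·137 + 42
137 = 3·42 + 11
42 = 3·11 + 9
11 = 1·9 + 2
9 = 4·2 + 1
2 = 2·1 + 0
Since gcd(137, 453) = 1, back-substitute to write 1 as a combination:
1 = 9 − 4·2
1 = −4·11 + 5·9
1 = 5·42 − 19·11
1 = −19·137 + 62·42
1 = 62·453 − 205·137
So 137·(-205) ≡ 1 (mod 453), and -205 ≡ 248 (mod 453).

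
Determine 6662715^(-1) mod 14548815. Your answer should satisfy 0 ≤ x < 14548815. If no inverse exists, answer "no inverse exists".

Euclidean algorithm on 14548815, 6662715:
14548815 = 2×6662715 + 1223385
6662715 = 5×1223385 + 545790
1223385 = 2×545790 + 131805
545790 = 4×131805 + 18570
131805 = 7×18570 + 1815
18570 = 10×1815 + 420
1815 = 4×420 + 135
420 = 3×135 + 15
135 = 9×15 + 0
Since gcd = 15 > 1, 6662715 is not a unit mod 14548815.

no inverse exists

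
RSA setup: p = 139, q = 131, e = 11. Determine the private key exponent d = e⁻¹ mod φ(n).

φ(n) = (p−1)(q−1) = 138·130 = 17940.
Need d with 11·d ≡ 1 (mod 17940). Apply the extended Euclidean algorithm:
17940 = 1630×11 + 10
11 = 1×10 + 1
10 = 10×1 + 0
Back-substitute:
1 = 11 − 10
1 = −17940 + 1631·11
So 11·1631 ≡ 1 (mod 17940), hence d = 1631.

1631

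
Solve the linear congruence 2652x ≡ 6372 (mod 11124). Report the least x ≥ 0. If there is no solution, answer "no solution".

First find gcd(2652, 11124):
11124 = 4×2652 + 516
2652 = 5×516 + 72
516 = 7×72 + 12
72 = 6×12 + 0
gcd = 12 and 12 | 6372, so solutions exist. Divide through by 12: 221x ≡ 531 (mod 927).
Now find 221⁻¹ mod 927:
927 = 4·221 + 43
221 = 5·43 + 6
43 = 7·6 + 1
6 = 6·1 + 0
Back-substitute:
1 = 43 − 7·6
1 = −7·221 + 36·43
1 = 36·927 − 151·221
So 221·(-151) ≡ 1 (mod 927), i.e. 221⁻¹ ≡ 776.
Then x ≡ 776·531 ≡ 468 (mod 927); the smallest non-negative solution is x = 468.

468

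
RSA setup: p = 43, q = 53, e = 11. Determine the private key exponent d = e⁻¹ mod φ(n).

1787

φ(n) = (p−1)(q−1) = 42·52 = 2184.
Need d with 11·d ≡ 1 (mod 2184). Apply the extended Euclidean algorithm:
2184 = 198*11 + 6
11 = 1*6 + 5
6 = 1*5 + 1
5 = 5*1 + 0
Back-substitute:
1 = 6 − 5
1 = −11 + 2·6
1 = 2·2184 − 397·11
So 11·(-397) ≡ 1 (mod 2184), hence d ≡ -397 ≡ 1787 (mod 2184).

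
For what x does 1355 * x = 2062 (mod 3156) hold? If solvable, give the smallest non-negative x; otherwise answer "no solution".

1406

First find gcd(1355, 3156):
3156 = 2·1355 + 446
1355 = 3·446 + 17
446 = 26·17 + 4
17 = 4·4 + 1
4 = 4·1 + 0
gcd = 1, so a unique solution mod 3156 exists.
Back-substitute for the Bézout coefficients:
1 = 17 − 4·4
1 = −4·446 + 105·17
1 = 105·1355 − 319·446
1 = −319·3156 + 743·1355
So 1355·(743) ≡ 1 (mod 3156), giving 1355⁻¹ ≡ 743.
x ≡ 1355⁻¹·2062 ≡ 743·2062 ≡ 1406 (mod 3156).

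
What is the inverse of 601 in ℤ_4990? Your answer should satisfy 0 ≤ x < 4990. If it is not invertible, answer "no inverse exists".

Run Euclid on (4990, 601):
4990 = 8·601 + 182
601 = 3·182 + 55
182 = 3·55 + 17
55 = 3·17 + 4
17 = 4·4 + 1
4 = 4·1 + 0
Since gcd(601, 4990) = 1, back-substitute to write 1 as a combination:
1 = 17 − 4·4
1 = −4·55 + 13·17
1 = 13·182 − 43·55
1 = −43·601 + 142·182
1 = 142·4990 − 1179·601
Hence 601⁻¹ ≡ -1179 ≡ 3811 (mod 4990).

3811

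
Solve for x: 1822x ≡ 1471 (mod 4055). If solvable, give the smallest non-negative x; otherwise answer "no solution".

First find gcd(1822, 4055):
4055 = 2×1822 + 411
1822 = 4×411 + 178
411 = 2×178 + 55
178 = 3×55 + 13
55 = 4×13 + 3
13 = 4×3 + 1
3 = 3×1 + 0
gcd = 1, so a unique solution mod 4055 exists.
Back-substitute for the Bézout coefficients:
1 = 13 − 4·3
1 = −4·55 + 17·13
1 = 17·178 − 55·55
1 = −55·411 + 127·178
1 = 127·1822 − 563·411
1 = −563·4055 + 1253·1822
So 1822·(1253) ≡ 1 (mod 4055), giving 1822⁻¹ ≡ 1253.
x ≡ 1822⁻¹·1471 ≡ 1253·1471 ≡ 2193 (mod 4055).

2193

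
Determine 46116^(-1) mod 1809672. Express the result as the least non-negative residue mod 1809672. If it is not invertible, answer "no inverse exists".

no inverse exists

Euclidean algorithm on 1809672, 46116:
1809672 = 39·46116 + 11148
46116 = 4·11148 + 1524
11148 = 7·1524 + 480
1524 = 3·480 + 84
480 = 5·84 + 60
84 = 1·60 + 24
60 = 2·24 + 12
24 = 2·12 + 0
gcd(46116, 1809672) = 12 ≠ 1, so 46116 has no multiplicative inverse modulo 1809672.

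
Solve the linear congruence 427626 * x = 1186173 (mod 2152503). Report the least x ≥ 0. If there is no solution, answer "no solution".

First find gcd(427626, 2152503):
2152503 = 5*427626 + 14373
427626 = 29*14373 + 10809
14373 = 1*10809 + 3564
10809 = 3*3564 + 117
3564 = 30*117 + 54
117 = 2*54 + 9
54 = 6*9 + 0
gcd = 9 and 9 | 1186173, so solutions exist. Divide through by 9: 47514x ≡ 131797 (mod 239167).
Now find 47514⁻¹ mod 239167:
239167 = 5*47514 + 1597
47514 = 29*1597 + 1201
1597 = 1*1201 + 396
1201 = 3*396 + 13
396 = 30*13 + 6
13 = 2*6 + 1
6 = 6*1 + 0
Back-substitute:
1 = 13 − 2·6
1 = −2·396 + 61·13
1 = 61·1201 − 185·396
1 = −185·1597 + 246·1201
1 = 246·47514 − 7319·1597
1 = −7319·239167 + 36841·47514
So 47514⁻¹ ≡ 36841 (mod 239167).
Then x ≡ 36841·131797 ≡ 204010 (mod 239167); the smallest non-negative solution is x = 204010.

204010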